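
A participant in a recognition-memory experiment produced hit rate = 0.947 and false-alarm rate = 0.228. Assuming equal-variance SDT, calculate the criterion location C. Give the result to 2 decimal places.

Φ⁻¹(H) = Φ⁻¹(0.947) = 1.6164
Φ⁻¹(FA) = Φ⁻¹(0.228) = -0.7454
c = −½·[z(H) + z(FA)] = −0.5 × (1.6164 + (-0.7454)) = -0.4355

C = -0.44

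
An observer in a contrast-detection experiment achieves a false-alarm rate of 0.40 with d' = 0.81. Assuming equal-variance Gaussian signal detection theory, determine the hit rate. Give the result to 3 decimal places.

z(false-alarm rate) = z(0.40) = -0.2533
z(H) = z(FA) + d' = -0.2533 + 0.81 = 0.5567
hit rate = Φ(0.5567) = 0.7111

hit rate = 0.711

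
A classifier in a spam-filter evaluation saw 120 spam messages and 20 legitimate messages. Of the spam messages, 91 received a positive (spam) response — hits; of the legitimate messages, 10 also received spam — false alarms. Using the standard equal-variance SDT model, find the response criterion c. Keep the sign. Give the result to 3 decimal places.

c = -0.350

H = 91/120 = 0.7583
FA = 10/20 = 0.5000
Φ⁻¹(0.7583) = 0.7008, Φ⁻¹(0.5000) = 0.0000
c = −½·[z(H) + z(FA)] = −0.5 × (0.7008 + 0.0000) = -0.3504
c < 0: the classifier has a liberal response bias.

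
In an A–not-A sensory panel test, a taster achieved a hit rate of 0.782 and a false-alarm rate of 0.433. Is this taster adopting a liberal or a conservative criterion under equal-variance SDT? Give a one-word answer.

liberal

z(H) = 0.779, z(FA) = -0.169
c = −½·(z(H) + z(FA)) = -0.305
c < 0 → liberal criterion (biased toward responding “yes”).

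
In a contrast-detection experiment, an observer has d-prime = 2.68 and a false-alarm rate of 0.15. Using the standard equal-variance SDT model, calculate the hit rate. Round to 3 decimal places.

hit rate = 0.950

z(false-alarm rate) = z(0.15) = -1.0364
z(H) = z(FA) + d' = -1.0364 + 2.68 = 1.6436
hit rate = Φ(1.6436) = 0.9499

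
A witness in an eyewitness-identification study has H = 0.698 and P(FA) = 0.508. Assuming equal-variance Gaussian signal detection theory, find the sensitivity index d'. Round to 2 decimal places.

z(0.698) = 0.519, z(0.508) = 0.020
d' = z(H) − z(FA) = 0.519 − 0.020 = 0.499

d' = 0.50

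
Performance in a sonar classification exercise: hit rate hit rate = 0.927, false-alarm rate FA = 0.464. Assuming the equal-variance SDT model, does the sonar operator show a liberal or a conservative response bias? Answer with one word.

liberal

z(H) = 1.454, z(FA) = -0.090
c = −½·(z(H) + z(FA)) = -0.682
c < 0 → liberal criterion (biased toward responding “yes”).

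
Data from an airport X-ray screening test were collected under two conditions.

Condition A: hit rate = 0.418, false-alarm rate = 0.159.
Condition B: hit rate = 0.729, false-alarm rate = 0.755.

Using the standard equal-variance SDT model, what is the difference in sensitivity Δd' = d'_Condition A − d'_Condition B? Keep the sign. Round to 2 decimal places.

Δd' = 0.87

Condition A: z(0.418) = -0.207, z(0.159) = -0.999, d' = 0.792
Condition B: z(0.729) = 0.610, z(0.755) = 0.690, d' = -0.080
Δd' = d'_Condition A − d'_Condition B = 0.792 − (-0.080) = 0.872
Condition A has the higher sensitivity.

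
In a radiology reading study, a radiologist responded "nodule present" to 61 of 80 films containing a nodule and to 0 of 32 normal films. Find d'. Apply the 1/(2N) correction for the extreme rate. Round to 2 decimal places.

The false-alarm rate is 0/32 = 0, so apply the 1/(2N) correction: FA → 1/(2·32) = 0.01562.
z(H) = z(0.76250) = 0.714
z(FA) = z(0.01562) = -2.154
d' = 0.714 − (-2.154) = 2.868

d' = 2.87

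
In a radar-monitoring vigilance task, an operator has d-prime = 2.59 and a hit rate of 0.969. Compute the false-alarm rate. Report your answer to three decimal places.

z(hit rate) = z(0.969) = 1.8663
z(FA) = z(H) − d' = 1.8663 − 2.59 = -0.7237
false-alarm rate = Φ(-0.7237) = 0.2346

false-alarm rate = 0.235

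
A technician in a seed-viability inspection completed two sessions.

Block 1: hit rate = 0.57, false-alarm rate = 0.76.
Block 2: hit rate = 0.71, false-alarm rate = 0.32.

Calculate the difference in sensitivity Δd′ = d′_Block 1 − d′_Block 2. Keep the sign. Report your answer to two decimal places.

Δd′ = -1.55

Block 1: z(0.57) = 0.176, z(0.76) = 0.706, d' = -0.530
Block 2: z(0.71) = 0.553, z(0.32) = -0.468, d' = 1.021
Δd' = d'_Block 1 − d'_Block 2 = -0.530 − 1.021 = -1.551
Block 2 has the higher sensitivity.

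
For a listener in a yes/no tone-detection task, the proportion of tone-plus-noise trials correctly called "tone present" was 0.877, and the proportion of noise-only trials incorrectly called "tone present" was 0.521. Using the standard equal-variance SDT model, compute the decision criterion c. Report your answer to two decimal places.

z(H) = 1.1601
z(FA) = 0.0527
c = −½·[z(H) + z(FA)] = −0.5 × (1.1601 + 0.0527) = -0.6064
c < 0: the listener has a liberal response bias.

c = -0.61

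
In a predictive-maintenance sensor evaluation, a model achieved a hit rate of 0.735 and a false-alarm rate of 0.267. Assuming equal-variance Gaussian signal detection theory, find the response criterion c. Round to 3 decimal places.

c = -0.003

Φ⁻¹(H) = 0.6280
Φ⁻¹(FA) = -0.6219
c = −½·[z(H) + z(FA)] = −0.5 × (0.6280 + (-0.6219)) = -0.00305
c < 0: the model has a liberal response bias.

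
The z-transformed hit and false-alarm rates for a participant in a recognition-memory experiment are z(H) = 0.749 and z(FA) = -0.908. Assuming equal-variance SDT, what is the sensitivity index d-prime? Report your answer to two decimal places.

d-prime = 1.66

d' = z(H) − z(FA) = 0.749 − (-0.908) = 1.657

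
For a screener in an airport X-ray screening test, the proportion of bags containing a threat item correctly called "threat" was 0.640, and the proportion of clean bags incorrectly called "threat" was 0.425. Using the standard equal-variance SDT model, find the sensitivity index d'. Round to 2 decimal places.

z(0.640) = 0.3585, z(0.425) = -0.1891
d' = z(H) − z(FA) = 0.3585 − (-0.1891) = 0.5476

d' = 0.55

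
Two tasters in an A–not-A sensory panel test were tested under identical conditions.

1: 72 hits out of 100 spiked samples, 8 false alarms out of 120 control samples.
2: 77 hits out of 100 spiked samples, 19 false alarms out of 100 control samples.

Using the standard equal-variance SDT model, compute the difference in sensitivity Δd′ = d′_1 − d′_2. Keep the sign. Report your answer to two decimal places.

1: z(0.7200) = 0.583, z(0.0667) = -1.501, d' = 2.084
2: z(0.7700) = 0.739, z(0.1900) = -0.878, d' = 1.617
Δd' = d'_1 − d'_2 = 2.084 − 1.617 = 0.467
1 has the higher sensitivity.

Δd′ = 0.47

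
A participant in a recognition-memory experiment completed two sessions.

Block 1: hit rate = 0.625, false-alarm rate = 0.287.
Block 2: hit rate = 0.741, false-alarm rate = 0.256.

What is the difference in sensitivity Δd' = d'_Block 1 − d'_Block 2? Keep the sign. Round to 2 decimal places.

Block 1: z(0.625) = 0.319, z(0.287) = -0.562, d' = 0.881
Block 2: z(0.741) = 0.646, z(0.256) = -0.656, d' = 1.302
Δd' = d'_Block 1 − d'_Block 2 = 0.881 − 1.302 = -0.421
Block 2 has the higher sensitivity.

Δd' = -0.42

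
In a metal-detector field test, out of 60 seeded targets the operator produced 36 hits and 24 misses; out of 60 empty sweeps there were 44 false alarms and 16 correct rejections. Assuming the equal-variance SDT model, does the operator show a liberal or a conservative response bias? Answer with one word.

liberal

z(H) = 0.253, z(FA) = 0.623
c = −½·(z(H) + z(FA)) = -0.438
c < 0 → liberal criterion (biased toward responding “yes”).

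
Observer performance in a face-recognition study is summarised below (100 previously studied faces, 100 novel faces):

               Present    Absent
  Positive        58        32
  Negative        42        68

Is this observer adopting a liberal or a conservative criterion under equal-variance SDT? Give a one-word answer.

z(H) = 0.202, z(FA) = -0.468
c = −½·(z(H) + z(FA)) = 0.133
c > 0 → conservative criterion (biased toward responding “no”).

conservative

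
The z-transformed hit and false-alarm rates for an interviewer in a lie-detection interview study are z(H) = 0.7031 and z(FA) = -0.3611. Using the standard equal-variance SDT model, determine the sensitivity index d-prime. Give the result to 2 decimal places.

d-prime = 1.06

d' = z(H) − z(FA) = 0.7031 − (-0.3611) = 1.0642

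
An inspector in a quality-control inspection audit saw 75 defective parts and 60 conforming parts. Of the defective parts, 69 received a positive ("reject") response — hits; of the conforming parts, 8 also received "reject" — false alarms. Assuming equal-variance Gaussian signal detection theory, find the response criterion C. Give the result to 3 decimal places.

C = -0.147

H = 69/75 = 0.9200
FA = 8/60 = 0.1333
Φ⁻¹(0.9200) = 1.4051, Φ⁻¹(0.1333) = -1.1109
c = −½·[z(H) + z(FA)] = −0.5 × (1.4051 + (-1.1109)) = -0.1471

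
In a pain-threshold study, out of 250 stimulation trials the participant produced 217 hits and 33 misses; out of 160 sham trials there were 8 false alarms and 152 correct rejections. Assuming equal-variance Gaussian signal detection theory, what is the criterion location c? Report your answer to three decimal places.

c = 0.264

H = 217/250 = 0.8680
FA = 8/160 = 0.0500
z(0.8680) = 1.1170, z(0.0500) = -1.6449
c = −½·[z(H) + z(FA)] = −0.5 × (1.1170 + (-1.6449)) = 0.26395
c > 0: the participant has a conservative response bias.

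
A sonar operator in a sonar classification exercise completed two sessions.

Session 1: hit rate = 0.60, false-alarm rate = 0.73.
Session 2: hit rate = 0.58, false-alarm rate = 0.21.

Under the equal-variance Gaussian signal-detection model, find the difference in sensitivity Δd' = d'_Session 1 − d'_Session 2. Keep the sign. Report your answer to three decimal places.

Session 1: z(0.60) = 0.2533, z(0.73) = 0.6128, d' = -0.3595
Session 2: z(0.58) = 0.2019, z(0.21) = -0.8064, d' = 1.0083
Δd' = d'_Session 1 − d'_Session 2 = -0.3595 − 1.0083 = -1.3678
Session 2 has the higher sensitivity.

Δd' = -1.368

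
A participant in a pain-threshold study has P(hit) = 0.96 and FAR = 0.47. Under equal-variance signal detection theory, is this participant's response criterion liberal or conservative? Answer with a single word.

liberal

z(H) = 1.751, z(FA) = -0.075
c = −½·(z(H) + z(FA)) = -0.838
c < 0 → liberal criterion (biased toward responding “yes”).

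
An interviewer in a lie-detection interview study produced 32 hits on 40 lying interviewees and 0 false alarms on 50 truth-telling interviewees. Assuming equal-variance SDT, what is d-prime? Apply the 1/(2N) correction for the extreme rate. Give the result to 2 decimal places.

d-prime = 3.17

The false-alarm rate is 0/50 = 0, so apply the 1/(2N) correction: FA → 1/(2·50) = 0.01000.
z(H) = z(0.80000) = 0.842
z(FA) = z(0.01000) = -2.326
d' = 0.842 − (-2.326) = 3.168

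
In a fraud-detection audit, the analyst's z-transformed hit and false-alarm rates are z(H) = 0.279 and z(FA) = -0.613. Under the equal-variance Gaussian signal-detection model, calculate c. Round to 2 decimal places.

c = 0.17

c = −½·[z(H) + z(FA)] = −½·(0.279 + (-0.613)) = 0.167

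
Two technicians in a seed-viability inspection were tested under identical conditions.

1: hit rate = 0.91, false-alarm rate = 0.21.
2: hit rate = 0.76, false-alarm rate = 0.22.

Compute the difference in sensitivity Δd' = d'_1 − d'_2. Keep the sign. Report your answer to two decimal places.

1: z(0.91) = 1.341, z(0.21) = -0.806, d' = 2.147
2: z(0.76) = 0.706, z(0.22) = -0.772, d' = 1.478
Δd' = d'_1 − d'_2 = 2.147 − 1.478 = 0.669
1 has the higher sensitivity.

Δd' = 0.67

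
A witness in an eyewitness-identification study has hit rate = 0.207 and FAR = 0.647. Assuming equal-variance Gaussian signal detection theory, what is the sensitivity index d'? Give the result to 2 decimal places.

Φ⁻¹(H) = Φ⁻¹(0.207) = -0.817
Φ⁻¹(FA) = Φ⁻¹(0.647) = 0.377
d' = z(H) − z(FA) = -0.817 − 0.377 = -1.194

d' = -1.19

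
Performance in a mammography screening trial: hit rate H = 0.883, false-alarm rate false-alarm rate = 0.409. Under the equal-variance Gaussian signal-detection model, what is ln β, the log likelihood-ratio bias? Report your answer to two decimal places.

Φ⁻¹(H) = Φ⁻¹(0.883) = 1.190
Φ⁻¹(FA) = Φ⁻¹(0.409) = -0.230
ln β = −½·[z(H)² − z(FA)²] = −0.5 × (1.416 − 0.053) = -0.6815

ln β = -0.68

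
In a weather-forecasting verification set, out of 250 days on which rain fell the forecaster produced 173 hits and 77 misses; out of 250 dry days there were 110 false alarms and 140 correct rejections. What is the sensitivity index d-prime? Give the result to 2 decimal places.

H = 173/250 = 0.6920
FA = 110/250 = 0.4400
z(H) = z(0.6920) = 0.502
z(FA) = z(0.4400) = -0.151
d' = z(H) − z(FA) = 0.502 − (-0.151) = 0.653

d-prime = 0.65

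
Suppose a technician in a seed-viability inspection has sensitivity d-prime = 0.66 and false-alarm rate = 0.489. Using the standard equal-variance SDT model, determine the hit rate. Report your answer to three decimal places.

z(false-alarm rate) = z(0.489) = -0.0276
z(H) = z(FA) + d' = -0.0276 + 0.66 = 0.6324
hit rate = Φ(0.6324) = 0.7364

hit rate = 0.736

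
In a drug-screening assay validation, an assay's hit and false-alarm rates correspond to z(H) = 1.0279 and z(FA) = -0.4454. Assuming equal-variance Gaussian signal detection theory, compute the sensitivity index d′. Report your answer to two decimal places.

d′ = 1.47

d' = z(H) − z(FA) = 1.0279 − (-0.4454) = 1.4733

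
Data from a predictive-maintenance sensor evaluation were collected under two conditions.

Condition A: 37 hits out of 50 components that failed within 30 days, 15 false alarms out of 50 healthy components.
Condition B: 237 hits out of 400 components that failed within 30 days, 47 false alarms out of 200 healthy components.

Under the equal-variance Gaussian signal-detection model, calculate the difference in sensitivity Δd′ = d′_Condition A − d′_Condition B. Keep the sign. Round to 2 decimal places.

Δd′ = 0.21

Condition A: z(0.7400) = 0.643, z(0.3000) = -0.524, d' = 1.167
Condition B: z(0.5925) = 0.234, z(0.2350) = -0.722, d' = 0.956
Δd' = d'_Condition A − d'_Condition B = 1.167 − 0.956 = 0.211
Condition A has the higher sensitivity.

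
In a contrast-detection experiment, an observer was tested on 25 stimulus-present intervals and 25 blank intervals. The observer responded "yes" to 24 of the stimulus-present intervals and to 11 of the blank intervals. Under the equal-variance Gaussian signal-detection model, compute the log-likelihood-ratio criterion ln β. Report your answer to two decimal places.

ln β = -1.52

H = 24/25 = 0.9600
FA = 11/25 = 0.4400
z(H) = 1.751
z(FA) = -0.151
ln β = −½·[z(H)² − z(FA)²] = −0.5 × (3.066 − 0.023) = -1.5215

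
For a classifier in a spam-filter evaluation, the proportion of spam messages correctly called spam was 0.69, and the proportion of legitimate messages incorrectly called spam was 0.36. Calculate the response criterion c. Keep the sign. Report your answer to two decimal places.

z(H) = z(0.69) = 0.496
z(FA) = z(0.36) = -0.358
c = −½·[z(H) + z(FA)] = −0.5 × (0.496 + (-0.358)) = -0.069

c = -0.07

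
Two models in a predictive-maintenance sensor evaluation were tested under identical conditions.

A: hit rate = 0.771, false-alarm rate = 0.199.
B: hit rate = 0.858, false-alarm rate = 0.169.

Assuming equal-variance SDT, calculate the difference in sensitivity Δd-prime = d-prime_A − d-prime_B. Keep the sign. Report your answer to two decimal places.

A: z(0.771) = 0.742, z(0.199) = -0.845, d' = 1.587
B: z(0.858) = 1.071, z(0.169) = -0.958, d' = 2.029
Δd' = d'_A − d'_B = 1.587 − 2.029 = -0.442
B has the higher sensitivity.

Δd-prime = -0.44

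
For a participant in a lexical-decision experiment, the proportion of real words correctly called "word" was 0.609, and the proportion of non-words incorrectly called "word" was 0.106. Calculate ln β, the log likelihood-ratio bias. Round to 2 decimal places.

z(0.609) = 0.277, z(0.106) = -1.248
ln β = −½·[z(H)² − z(FA)²] = −0.5 × (0.077 − 1.558) = 0.7405

ln β = 0.74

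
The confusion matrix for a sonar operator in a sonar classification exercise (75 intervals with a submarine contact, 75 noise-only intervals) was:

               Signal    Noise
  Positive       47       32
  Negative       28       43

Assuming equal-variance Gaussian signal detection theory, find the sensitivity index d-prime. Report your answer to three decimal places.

d-prime = 0.508

H = 47/75 = 0.6267
FA = 32/75 = 0.4267
z(H) = z(0.6267) = 0.3231
z(FA) = z(0.4267) = -0.1848
d' = z(H) − z(FA) = 0.3231 − (-0.1848) = 0.5079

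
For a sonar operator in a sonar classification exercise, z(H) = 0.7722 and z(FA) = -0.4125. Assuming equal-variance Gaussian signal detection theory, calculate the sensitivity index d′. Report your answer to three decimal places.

d' = z(H) − z(FA) = 0.7722 − (-0.4125) = 1.1847

d′ = 1.185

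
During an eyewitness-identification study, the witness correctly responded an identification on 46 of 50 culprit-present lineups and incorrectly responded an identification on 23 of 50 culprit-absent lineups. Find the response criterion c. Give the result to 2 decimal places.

c = -0.65

H = 46/50 = 0.9200
FA = 23/50 = 0.4600
Φ⁻¹(H) = 1.405
Φ⁻¹(FA) = -0.100
c = −½·[z(H) + z(FA)] = −0.5 × (1.405 + (-0.100)) = -0.6525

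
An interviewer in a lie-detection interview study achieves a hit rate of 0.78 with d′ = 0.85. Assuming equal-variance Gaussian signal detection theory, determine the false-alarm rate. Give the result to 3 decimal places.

false-alarm rate = 0.469

z(hit rate) = z(0.78) = 0.7722
z(FA) = z(H) − d' = 0.7722 − 0.85 = -0.0778
false-alarm rate = Φ(-0.0778) = 0.4690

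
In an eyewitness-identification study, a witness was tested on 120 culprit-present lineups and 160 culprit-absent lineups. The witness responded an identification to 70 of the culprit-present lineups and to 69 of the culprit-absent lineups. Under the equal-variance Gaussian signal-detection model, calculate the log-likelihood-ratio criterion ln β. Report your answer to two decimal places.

H = 70/120 = 0.5833
FA = 69/160 = 0.4313
Φ⁻¹(0.5833) = 0.210, Φ⁻¹(0.4313) = -0.173
ln β = −½·[z(H)² − z(FA)²] = −0.5 × (0.044 − 0.030) = -0.007

ln β = -0.01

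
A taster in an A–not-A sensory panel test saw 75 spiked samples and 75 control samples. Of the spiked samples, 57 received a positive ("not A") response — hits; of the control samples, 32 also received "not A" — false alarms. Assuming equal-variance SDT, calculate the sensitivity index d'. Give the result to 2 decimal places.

H = 57/75 = 0.7600
FA = 32/75 = 0.4267
Φ⁻¹(H) = Φ⁻¹(0.7600) = 0.706
Φ⁻¹(FA) = Φ⁻¹(0.4267) = -0.185
d' = z(H) − z(FA) = 0.706 − (-0.185) = 0.891

d' = 0.89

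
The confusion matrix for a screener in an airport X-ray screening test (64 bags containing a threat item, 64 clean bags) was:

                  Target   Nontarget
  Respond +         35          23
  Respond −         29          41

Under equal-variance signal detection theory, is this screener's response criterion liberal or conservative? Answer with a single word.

conservative

z(H) = 0.118, z(FA) = -0.360
c = −½·(z(H) + z(FA)) = 0.121
c > 0 → conservative criterion (biased toward responding “no”).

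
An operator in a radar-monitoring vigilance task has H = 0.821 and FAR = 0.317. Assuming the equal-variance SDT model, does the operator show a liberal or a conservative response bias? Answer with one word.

z(H) = 0.919, z(FA) = -0.476
c = −½·(z(H) + z(FA)) = -0.2215
c < 0 → liberal criterion (biased toward responding “yes”).

liberal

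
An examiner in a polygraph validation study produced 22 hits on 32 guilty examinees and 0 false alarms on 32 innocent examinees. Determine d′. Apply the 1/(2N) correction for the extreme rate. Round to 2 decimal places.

The false-alarm rate is 0/32 = 0, so apply the 1/(2N) correction: FA → 1/(2·32) = 0.01562.
z(H) = z(0.68750) = 0.489
z(FA) = z(0.01562) = -2.154
d' = 0.489 − (-2.154) = 2.643

d′ = 2.64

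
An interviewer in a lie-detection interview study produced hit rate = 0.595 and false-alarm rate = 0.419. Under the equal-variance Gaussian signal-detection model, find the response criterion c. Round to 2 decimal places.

c = -0.02

z(0.595) = 0.240, z(0.419) = -0.204
c = −½·[z(H) + z(FA)] = −0.5 × (0.240 + (-0.204)) = -0.018
c < 0: the interviewer has a liberal response bias.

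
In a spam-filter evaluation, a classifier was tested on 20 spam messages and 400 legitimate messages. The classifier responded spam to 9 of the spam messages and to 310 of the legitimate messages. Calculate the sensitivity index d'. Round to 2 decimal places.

H = 9/20 = 0.4500
FA = 310/400 = 0.7750
z(H) = -0.1257
z(FA) = 0.7554
d' = z(H) − z(FA) = -0.1257 − 0.7554 = -0.8811

d' = -0.88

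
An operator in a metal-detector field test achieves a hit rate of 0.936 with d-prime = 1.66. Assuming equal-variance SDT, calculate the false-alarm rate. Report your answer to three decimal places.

z(hit rate) = z(0.936) = 1.5220
z(FA) = z(H) − d' = 1.5220 − 1.66 = -0.1380
false-alarm rate = Φ(-0.1380) = 0.4451

false-alarm rate = 0.445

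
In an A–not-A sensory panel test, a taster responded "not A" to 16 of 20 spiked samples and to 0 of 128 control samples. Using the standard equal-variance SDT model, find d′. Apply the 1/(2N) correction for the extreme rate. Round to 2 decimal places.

d′ = 3.50

The false-alarm rate is 0/128 = 0, so apply the 1/(2N) correction: FA → 1/(2·128) = 0.00391.
z(H) = z(0.80000) = 0.842
z(FA) = z(0.00391) = -2.660
d' = 0.842 − (-2.660) = 3.502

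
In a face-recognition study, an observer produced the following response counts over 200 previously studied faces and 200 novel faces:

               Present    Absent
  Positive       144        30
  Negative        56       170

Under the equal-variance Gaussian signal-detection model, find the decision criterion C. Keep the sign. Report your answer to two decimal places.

H = 144/200 = 0.7200
FA = 30/200 = 0.1500
Φ⁻¹(H) = 0.5828
Φ⁻¹(FA) = -1.0364
c = −½·[z(H) + z(FA)] = −0.5 × (0.5828 + (-1.0364)) = 0.2268
c > 0: the observer has a conservative response bias.

C = 0.23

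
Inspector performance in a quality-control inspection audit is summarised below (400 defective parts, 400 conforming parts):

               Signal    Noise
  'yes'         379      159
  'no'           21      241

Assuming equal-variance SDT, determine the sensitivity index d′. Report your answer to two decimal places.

H = 379/400 = 0.9475
FA = 159/400 = 0.3975
z(H) = z(0.9475) = 1.621
z(FA) = z(0.3975) = -0.260
d' = z(H) − z(FA) = 1.621 − (-0.260) = 1.881

d′ = 1.88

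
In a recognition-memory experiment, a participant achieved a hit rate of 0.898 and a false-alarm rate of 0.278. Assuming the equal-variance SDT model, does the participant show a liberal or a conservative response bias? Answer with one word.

z(H) = 1.270, z(FA) = -0.589
c = −½·(z(H) + z(FA)) = -0.3405
c < 0 → liberal criterion (biased toward responding “yes”).

liberal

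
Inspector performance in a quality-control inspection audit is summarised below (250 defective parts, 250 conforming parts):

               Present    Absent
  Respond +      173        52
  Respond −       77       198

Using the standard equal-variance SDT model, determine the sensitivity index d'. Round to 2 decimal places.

d' = 1.31

H = 173/250 = 0.6920
FA = 52/250 = 0.2080
Φ⁻¹(H) = Φ⁻¹(0.6920) = 0.5015
Φ⁻¹(FA) = Φ⁻¹(0.2080) = -0.8134
d' = z(H) − z(FA) = 0.5015 − (-0.8134) = 1.3149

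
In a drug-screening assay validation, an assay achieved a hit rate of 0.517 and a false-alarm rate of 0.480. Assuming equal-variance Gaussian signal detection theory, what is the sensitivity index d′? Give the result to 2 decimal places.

d′ = 0.09

Φ⁻¹(0.517) = 0.0426, Φ⁻¹(0.480) = -0.0502
d' = z(H) − z(FA) = 0.0426 − (-0.0502) = 0.0928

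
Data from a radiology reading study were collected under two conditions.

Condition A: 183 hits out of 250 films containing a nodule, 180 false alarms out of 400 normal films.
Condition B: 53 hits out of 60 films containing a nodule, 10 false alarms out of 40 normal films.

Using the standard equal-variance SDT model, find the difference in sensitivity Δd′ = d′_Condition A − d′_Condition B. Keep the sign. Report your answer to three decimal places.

Δd′ = -1.122

Condition A: z(0.7320) = 0.6189, z(0.4500) = -0.1257, d' = 0.7446
Condition B: z(0.8833) = 1.1916, z(0.2500) = -0.6745, d' = 1.8661
Δd' = d'_Condition A − d'_Condition B = 0.7446 − 1.8661 = -1.1215
Condition B has the higher sensitivity.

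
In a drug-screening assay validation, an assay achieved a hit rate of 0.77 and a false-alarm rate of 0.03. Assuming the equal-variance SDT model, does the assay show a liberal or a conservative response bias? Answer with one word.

conservative

z(H) = 0.739, z(FA) = -1.881
c = −½·(z(H) + z(FA)) = 0.571
c > 0 → conservative criterion (biased toward responding “no”).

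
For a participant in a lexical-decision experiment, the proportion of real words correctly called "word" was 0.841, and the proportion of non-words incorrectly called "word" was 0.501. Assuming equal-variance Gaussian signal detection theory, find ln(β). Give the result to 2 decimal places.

z(H) = z(0.841) = 0.999
z(FA) = z(0.501) = 0.003
ln β = −½·[z(H)² − z(FA)²] = −0.5 × (0.998 − 0.000) = -0.499

ln β = -0.50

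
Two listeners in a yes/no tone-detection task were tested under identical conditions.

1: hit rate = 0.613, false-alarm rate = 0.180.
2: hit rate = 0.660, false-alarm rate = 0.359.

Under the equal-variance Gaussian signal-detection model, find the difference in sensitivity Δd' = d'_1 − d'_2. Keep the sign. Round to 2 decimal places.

Δd' = 0.43

1: z(0.613) = 0.287, z(0.180) = -0.915, d' = 1.202
2: z(0.660) = 0.412, z(0.359) = -0.361, d' = 0.773
Δd' = d'_1 − d'_2 = 1.202 − 0.773 = 0.429
1 has the higher sensitivity.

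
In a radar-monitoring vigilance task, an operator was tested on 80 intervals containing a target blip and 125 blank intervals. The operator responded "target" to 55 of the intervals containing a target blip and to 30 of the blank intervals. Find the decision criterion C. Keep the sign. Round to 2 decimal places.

H = 55/80 = 0.6875
FA = 30/125 = 0.2400
Φ⁻¹(H) = Φ⁻¹(0.6875) = 0.489
Φ⁻¹(FA) = Φ⁻¹(0.2400) = -0.706
c = −½·[z(H) + z(FA)] = −0.5 × (0.489 + (-0.706)) = 0.1085

C = 0.11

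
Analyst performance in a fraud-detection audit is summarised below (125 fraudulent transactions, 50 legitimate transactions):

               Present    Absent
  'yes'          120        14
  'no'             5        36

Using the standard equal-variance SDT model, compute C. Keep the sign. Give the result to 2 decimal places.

C = -0.58

H = 120/125 = 0.9600
FA = 14/50 = 0.2800
z(H) = 1.751
z(FA) = -0.583
c = −½·[z(H) + z(FA)] = −0.5 × (1.751 + (-0.583)) = -0.584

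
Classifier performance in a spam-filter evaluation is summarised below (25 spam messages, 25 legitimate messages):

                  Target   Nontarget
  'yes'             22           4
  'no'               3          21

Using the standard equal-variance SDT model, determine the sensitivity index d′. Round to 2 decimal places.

d′ = 2.17

H = 22/25 = 0.8800
FA = 4/25 = 0.1600
z(H) = 1.175
z(FA) = -0.994
d' = z(H) − z(FA) = 1.175 − (-0.994) = 2.169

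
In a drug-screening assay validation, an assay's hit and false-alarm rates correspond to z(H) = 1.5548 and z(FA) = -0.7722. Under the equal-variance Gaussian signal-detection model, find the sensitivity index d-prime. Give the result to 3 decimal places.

d-prime = 2.327

d' = z(H) − z(FA) = 1.5548 − (-0.7722) = 2.3270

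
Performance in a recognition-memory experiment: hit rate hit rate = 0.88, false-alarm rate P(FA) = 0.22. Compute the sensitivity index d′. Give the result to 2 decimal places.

d′ = 1.95

Φ⁻¹(0.88) = 1.175, Φ⁻¹(0.22) = -0.772
d' = z(H) − z(FA) = 1.175 − (-0.772) = 1.947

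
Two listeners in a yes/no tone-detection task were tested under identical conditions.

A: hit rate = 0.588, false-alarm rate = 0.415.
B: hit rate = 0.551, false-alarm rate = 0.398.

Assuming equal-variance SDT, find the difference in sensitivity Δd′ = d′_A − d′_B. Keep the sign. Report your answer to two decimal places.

A: z(0.588) = 0.222, z(0.415) = -0.215, d' = 0.437
B: z(0.551) = 0.128, z(0.398) = -0.259, d' = 0.387
Δd' = d'_A − d'_B = 0.437 − 0.387 = 0.050
A has the higher sensitivity.

Δd′ = 0.05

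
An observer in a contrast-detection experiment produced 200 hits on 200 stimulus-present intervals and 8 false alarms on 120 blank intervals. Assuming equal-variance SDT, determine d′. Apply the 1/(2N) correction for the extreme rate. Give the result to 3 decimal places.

d′ = 4.308

The hit rate is 200/200 = 1, so apply the 1/(2N) correction: H → 1 − 1/(2·200) = 0.99750.
z(H) = z(0.99750) = 2.8070
z(FA) = z(0.06667) = -1.5011
d' = 2.8070 − (-1.5011) = 4.3081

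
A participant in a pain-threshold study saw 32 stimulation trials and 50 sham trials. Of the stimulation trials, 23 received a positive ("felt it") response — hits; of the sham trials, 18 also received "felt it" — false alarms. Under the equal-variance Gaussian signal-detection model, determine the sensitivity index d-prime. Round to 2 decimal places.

H = 23/32 = 0.7188
FA = 18/50 = 0.3600
Φ⁻¹(H) = Φ⁻¹(0.7188) = 0.5793
Φ⁻¹(FA) = Φ⁻¹(0.3600) = -0.3585
d' = z(H) − z(FA) = 0.5793 − (-0.3585) = 0.9378

d-prime = 0.94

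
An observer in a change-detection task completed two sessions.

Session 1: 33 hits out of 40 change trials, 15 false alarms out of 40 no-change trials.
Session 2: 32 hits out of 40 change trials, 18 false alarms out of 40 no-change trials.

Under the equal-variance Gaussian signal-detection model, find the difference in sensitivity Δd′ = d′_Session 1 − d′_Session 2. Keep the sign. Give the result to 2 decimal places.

Δd′ = 0.29

Session 1: z(0.8250) = 0.935, z(0.3750) = -0.319, d' = 1.254
Session 2: z(0.8000) = 0.842, z(0.4500) = -0.126, d' = 0.968
Δd' = d'_Session 1 − d'_Session 2 = 1.254 − 0.968 = 0.286
Session 1 has the higher sensitivity.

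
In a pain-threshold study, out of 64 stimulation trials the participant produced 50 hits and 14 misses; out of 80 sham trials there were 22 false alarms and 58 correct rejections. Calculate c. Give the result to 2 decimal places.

H = 50/64 = 0.7812
FA = 22/80 = 0.2750
z(H) = 0.7763
z(FA) = -0.5978
c = −½·[z(H) + z(FA)] = −0.5 × (0.7763 + (-0.5978)) = -0.08925
c < 0: the participant has a liberal response bias.

c = -0.09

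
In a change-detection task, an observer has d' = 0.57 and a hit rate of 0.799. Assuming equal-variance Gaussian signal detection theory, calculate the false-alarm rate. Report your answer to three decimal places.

z(hit rate) = z(0.799) = 0.8381
z(FA) = z(H) − d' = 0.8381 − 0.57 = 0.2681
false-alarm rate = Φ(0.2681) = 0.6057

false-alarm rate = 0.606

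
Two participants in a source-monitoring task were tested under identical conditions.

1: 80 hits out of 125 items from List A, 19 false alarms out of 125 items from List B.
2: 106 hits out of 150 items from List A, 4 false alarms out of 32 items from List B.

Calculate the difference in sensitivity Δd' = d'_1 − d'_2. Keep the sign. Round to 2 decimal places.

Δd' = -0.31

1: z(0.6400) = 0.358, z(0.1520) = -1.028, d' = 1.386
2: z(0.7067) = 0.544, z(0.1250) = -1.150, d' = 1.694
Δd' = d'_1 − d'_2 = 1.386 − 1.694 = -0.308
2 has the higher sensitivity.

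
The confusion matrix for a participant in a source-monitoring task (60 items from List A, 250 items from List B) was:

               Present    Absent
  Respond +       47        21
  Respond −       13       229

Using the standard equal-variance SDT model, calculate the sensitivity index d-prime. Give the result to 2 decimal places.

H = 47/60 = 0.7833
FA = 21/250 = 0.0840
z(H) = z(0.7833) = 0.7834
z(FA) = z(0.0840) = -1.3787
d' = z(H) − z(FA) = 0.7834 − (-1.3787) = 2.1621

d-prime = 2.16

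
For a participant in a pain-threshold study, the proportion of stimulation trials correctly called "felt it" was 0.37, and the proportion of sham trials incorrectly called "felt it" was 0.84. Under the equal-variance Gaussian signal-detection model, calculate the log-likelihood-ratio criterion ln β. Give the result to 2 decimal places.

z(H) = z(0.37) = -0.332
z(FA) = z(0.84) = 0.994
ln β = −½·[z(H)² − z(FA)²] = −0.5 × (0.110 − 0.988) = 0.439

ln β = 0.44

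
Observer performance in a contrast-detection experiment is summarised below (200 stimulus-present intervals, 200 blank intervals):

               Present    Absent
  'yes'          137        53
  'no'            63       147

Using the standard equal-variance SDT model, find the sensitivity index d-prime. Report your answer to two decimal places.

H = 137/200 = 0.6850
FA = 53/200 = 0.2650
z(H) = 0.482
z(FA) = -0.628
d' = z(H) − z(FA) = 0.482 − (-0.628) = 1.110

d-prime = 1.11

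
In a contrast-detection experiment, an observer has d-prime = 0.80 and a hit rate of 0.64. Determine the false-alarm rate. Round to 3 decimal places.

false-alarm rate = 0.329

z(hit rate) = z(0.64) = 0.3585
z(FA) = z(H) − d' = 0.3585 − 0.80 = -0.4415
false-alarm rate = Φ(-0.4415) = 0.3294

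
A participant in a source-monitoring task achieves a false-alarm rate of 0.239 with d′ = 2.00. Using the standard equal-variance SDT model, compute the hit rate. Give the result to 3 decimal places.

hit rate = 0.902

z(false-alarm rate) = z(0.239) = -0.7095
z(H) = z(FA) + d' = -0.7095 + 2.00 = 1.2905
hit rate = Φ(1.2905) = 0.9016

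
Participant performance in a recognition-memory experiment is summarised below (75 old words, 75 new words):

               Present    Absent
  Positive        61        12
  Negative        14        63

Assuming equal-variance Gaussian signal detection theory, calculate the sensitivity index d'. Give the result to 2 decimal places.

d' = 1.88

H = 61/75 = 0.8133
FA = 12/75 = 0.1600
z(0.8133) = 0.8901, z(0.1600) = -0.9945
d' = z(H) − z(FA) = 0.8901 − (-0.9945) = 1.8846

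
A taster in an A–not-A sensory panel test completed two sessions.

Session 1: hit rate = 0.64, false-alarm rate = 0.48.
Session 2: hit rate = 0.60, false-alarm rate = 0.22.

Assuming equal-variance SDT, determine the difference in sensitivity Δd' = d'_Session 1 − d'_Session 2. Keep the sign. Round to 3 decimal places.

Δd' = -0.617

Session 1: z(0.64) = 0.3585, z(0.48) = -0.0502, d' = 0.4087
Session 2: z(0.60) = 0.2533, z(0.22) = -0.7722, d' = 1.0255
Δd' = d'_Session 1 − d'_Session 2 = 0.4087 − 1.0255 = -0.6168
Session 2 has the higher sensitivity.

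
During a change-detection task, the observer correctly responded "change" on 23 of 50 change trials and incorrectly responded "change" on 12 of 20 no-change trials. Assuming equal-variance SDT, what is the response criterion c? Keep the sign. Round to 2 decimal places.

H = 23/50 = 0.4600
FA = 12/20 = 0.6000
Φ⁻¹(H) = Φ⁻¹(0.4600) = -0.100
Φ⁻¹(FA) = Φ⁻¹(0.6000) = 0.253
c = −½·[z(H) + z(FA)] = −0.5 × (-0.100 + 0.253) = -0.0765

c = -0.08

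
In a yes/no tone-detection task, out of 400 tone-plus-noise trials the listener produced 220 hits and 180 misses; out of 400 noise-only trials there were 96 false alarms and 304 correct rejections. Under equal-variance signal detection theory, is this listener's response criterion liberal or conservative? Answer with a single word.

conservative

z(H) = 0.126, z(FA) = -0.706
c = −½·(z(H) + z(FA)) = 0.290
c > 0 → conservative criterion (biased toward responding “no”).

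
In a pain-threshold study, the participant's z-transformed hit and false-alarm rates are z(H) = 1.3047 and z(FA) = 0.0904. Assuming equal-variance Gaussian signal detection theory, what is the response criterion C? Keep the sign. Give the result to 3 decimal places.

C = -0.698

c = −½·[z(H) + z(FA)] = −½·(1.3047 + 0.0904) = -0.69755
c < 0: the participant has a liberal response bias.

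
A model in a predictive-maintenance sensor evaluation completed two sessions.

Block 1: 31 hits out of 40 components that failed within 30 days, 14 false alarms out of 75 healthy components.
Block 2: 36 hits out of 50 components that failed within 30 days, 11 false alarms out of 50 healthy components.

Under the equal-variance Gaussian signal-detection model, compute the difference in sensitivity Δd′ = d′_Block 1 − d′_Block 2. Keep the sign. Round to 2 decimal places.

Block 1: z(0.7750) = 0.755, z(0.1867) = -0.890, d' = 1.645
Block 2: z(0.7200) = 0.583, z(0.2200) = -0.772, d' = 1.355
Δd' = d'_Block 1 − d'_Block 2 = 1.645 − 1.355 = 0.290
Block 1 has the higher sensitivity.

Δd′ = 0.29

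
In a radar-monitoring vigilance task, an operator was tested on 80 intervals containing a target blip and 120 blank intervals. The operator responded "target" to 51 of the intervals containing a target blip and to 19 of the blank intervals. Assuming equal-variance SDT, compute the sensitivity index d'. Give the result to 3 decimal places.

d' = 1.353

H = 51/80 = 0.6375
FA = 19/120 = 0.1583
Φ⁻¹(H) = Φ⁻¹(0.6375) = 0.3518
Φ⁻¹(FA) = Φ⁻¹(0.1583) = -1.0015
d' = z(H) − z(FA) = 0.3518 − (-1.0015) = 1.3533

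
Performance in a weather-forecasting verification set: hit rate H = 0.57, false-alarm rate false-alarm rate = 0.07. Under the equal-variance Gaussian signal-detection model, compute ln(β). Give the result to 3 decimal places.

Φ⁻¹(H) = 0.1764
Φ⁻¹(FA) = -1.4758
ln β = −½·[z(H)² − z(FA)²] = −0.5 × (0.0311 − 2.1780) = 1.07345

ln β = 1.073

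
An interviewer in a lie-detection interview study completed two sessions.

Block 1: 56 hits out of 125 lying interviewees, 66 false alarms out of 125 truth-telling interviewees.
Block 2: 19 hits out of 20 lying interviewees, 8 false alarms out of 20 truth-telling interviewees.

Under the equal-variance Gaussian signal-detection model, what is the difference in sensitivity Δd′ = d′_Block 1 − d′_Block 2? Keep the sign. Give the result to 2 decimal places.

Block 1: z(0.4480) = -0.131, z(0.5280) = 0.070, d' = -0.201
Block 2: z(0.9500) = 1.645, z(0.4000) = -0.253, d' = 1.898
Δd' = d'_Block 1 − d'_Block 2 = -0.201 − 1.898 = -2.099
Block 2 has the higher sensitivity.

Δd′ = -2.10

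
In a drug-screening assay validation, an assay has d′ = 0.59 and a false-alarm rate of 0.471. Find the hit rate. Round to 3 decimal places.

hit rate = 0.698

z(false-alarm rate) = z(0.471) = -0.0728
z(H) = z(FA) + d' = -0.0728 + 0.59 = 0.5172
hit rate = Φ(0.5172) = 0.6975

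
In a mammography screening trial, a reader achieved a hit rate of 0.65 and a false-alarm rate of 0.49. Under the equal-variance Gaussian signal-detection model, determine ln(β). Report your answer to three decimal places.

Φ⁻¹(H) = Φ⁻¹(0.65) = 0.3853
Φ⁻¹(FA) = Φ⁻¹(0.49) = -0.0251
ln β = −½·[z(H)² − z(FA)²] = −0.5 × (0.1485 − 0.0006) = -0.07395

ln β = -0.074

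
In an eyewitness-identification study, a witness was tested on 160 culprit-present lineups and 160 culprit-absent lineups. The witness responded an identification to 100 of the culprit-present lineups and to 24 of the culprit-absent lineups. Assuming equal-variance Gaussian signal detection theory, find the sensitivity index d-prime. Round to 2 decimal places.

H = 100/160 = 0.6250
FA = 24/160 = 0.1500
z(0.6250) = 0.319, z(0.1500) = -1.036
d' = z(H) − z(FA) = 0.319 − (-1.036) = 1.355

d-prime = 1.36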